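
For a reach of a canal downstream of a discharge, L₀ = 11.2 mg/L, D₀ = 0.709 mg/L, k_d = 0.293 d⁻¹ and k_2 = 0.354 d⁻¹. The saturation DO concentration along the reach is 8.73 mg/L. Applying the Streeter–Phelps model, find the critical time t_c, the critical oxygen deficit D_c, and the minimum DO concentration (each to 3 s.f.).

At the critical point dD/dt = 0, so k_d L₀ e^(−k_d t) = k_2 D. Substituting D(t) from the Streeter–Phelps equation and solving for t gives
t_c = ln[(k_2/k_d)(1 − D₀(k_2−k_d)/(k_d L₀))] / (k_2−k_d).
Here k_2−k_d = 0.06100 d⁻¹ and 1 − D₀(k_2−k_d)/(k_d L₀) = 1 − 0.709×0.06100/(0.293×11.2) = 0.9868, so
t_c = ln(1.208 × 0.9868) / 0.06100 = 0.1759 / 0.06100 = 2.883 d.
D_c = (k_d/k_2) L₀ e^(−k_d t_c) = (0.293/0.354) × 11.2 × e^(−0.293×2.883) = 0.8277 × 11.2 × 0.4297 = 3.983 mg/L.
Minimum DO = C_s − D_c = 8.73 − 3.983 = 4.747 mg/L.

t_c ≈ 2.88 d; D_c ≈ 3.98 mg/L; min DO ≈ 4.75 mg/L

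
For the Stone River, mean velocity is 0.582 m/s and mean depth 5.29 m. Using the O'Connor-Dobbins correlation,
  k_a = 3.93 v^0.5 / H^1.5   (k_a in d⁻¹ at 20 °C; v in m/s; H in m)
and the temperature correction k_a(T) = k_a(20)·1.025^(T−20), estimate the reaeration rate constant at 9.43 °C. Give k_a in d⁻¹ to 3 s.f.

k_a(20) = 3.93 × 0.582^0.5 / 5.29^1.5 = 3.93 × 0.7629 / 12.17 = 0.2464 d⁻¹.
k_a(9.43) = 0.2464 × 1.025^(9.43−20) = 0.2464 × 0.7703 = 0.1898 d⁻¹.

k_a ≈ 0.190 d⁻¹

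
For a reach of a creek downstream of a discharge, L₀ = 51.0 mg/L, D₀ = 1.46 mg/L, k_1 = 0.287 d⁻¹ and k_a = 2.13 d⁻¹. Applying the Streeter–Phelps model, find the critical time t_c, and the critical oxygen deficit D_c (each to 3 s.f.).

With k_a/k_1 = 7.422 and 1 − D₀(k_a−k_1)/(k_1 L₀) = 0.8162,
t_c = ln(7.422 × 0.8162) / (2.13 − 0.287) = ln(6.057) / 1.843 = 1.801/1.843 = 0.9774 d.
D_c = (k_1/k_a) L₀ e^(−k_1 t_c) = (0.287/2.13) × 51.0 × e^(−0.287×0.9774) = 0.1347 × 51.0 × 0.7554 = 5.191 mg/L.

t_c ≈ 0.977 d; D_c ≈ 5.19 mg/L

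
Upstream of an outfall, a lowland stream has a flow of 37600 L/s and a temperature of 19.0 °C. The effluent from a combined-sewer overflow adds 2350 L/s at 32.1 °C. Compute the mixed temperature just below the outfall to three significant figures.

Flow-weighted mixing: C = (Q_r C_r + Q_w C_w)/(Q_r + Q_w)
= (37600×19.0 + 2350×32.1)/(37600 + 2350) = 789800/39950 = 19.77 °C.

19.8 °C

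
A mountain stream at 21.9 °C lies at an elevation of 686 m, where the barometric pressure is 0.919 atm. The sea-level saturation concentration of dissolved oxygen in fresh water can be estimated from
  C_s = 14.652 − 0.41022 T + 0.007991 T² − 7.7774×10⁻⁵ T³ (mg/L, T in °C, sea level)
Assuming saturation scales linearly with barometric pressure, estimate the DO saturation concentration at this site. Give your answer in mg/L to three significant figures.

C_s ≈ 7.98 mg/L

At sea level: C_s = 14.652 − 0.41022×21.9 + 0.007991×21.9² − 7.7774×10⁻⁵×21.9³ = 8.684 mg/L.
Pressure correction: C_s' = 8.684 × 0.919 = 7.980 mg/L.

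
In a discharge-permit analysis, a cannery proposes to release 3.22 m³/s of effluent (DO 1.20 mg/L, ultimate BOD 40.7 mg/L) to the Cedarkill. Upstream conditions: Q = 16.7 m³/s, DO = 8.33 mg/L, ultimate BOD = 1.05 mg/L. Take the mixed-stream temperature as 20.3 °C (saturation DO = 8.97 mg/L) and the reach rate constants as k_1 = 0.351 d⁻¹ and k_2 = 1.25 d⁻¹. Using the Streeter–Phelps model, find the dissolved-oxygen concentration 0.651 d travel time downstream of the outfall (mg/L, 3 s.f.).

DO ≈ 7.15 mg/L

Mixed DO = (16.7×8.33 + 3.22×1.20)/(16.7+3.22) = 143.0/19.92 = 7.177 mg/L.
Mixed L₀ = (16.7×1.05 + 3.22×40.7)/(19.92) = 148.6/19.92 = 7.459 mg/L.
Initial deficit D₀ = C_s − DO₀ = 8.97 − 7.177 = 1.793 mg/L.
D(0.651) = [0.351×7.459/(1.25−0.351)](e^(−0.351×0.651) − e^(−1.25×0.651)) + 1.793 e^(−1.25×0.651)
= 2.912 × (0.7957 − 0.4432) + 1.793 × 0.4432 = 1.821 mg/L.
DO = 8.97 − 1.821 = 7.149 mg/L.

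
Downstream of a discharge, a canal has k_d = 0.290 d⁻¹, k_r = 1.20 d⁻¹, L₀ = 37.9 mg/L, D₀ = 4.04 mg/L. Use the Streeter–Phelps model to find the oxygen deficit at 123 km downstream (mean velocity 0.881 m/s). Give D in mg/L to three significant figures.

Travel time t = x/v = 123 km / (0.881 m/s) = 123000 m / 0.881 m/s = 139600 s = 1.616 d.
k_d L₀/(k_r−k_d) = 0.290×37.9/(1.20−0.290) = 10.99/0.9100 = 12.08 mg/L.
e^(−k_d t) = e^(−0.290×1.616) = 0.6259; e^(−k_r t) = e^(−1.20×1.616) = 0.1438.
D = 12.08 × (0.6259 − 0.1438) + 4.04 × 0.1438 = 5.822 + 0.5811 = 6.403 mg/L.

D ≈ 6.40 mg/L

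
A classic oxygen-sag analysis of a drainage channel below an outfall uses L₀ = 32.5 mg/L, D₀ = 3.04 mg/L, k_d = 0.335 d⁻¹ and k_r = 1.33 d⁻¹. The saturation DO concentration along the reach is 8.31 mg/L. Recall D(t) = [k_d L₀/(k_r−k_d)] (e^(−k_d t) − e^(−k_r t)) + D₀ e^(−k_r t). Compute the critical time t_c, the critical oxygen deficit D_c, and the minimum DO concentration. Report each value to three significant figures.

At the critical point dD/dt = 0, so k_d L₀ e^(−k_d t) = k_r D. Substituting D(t) from the Streeter–Phelps equation and solving for t gives
t_c = ln[(k_r/k_d)(1 − D₀(k_r−k_d)/(k_d L₀))] / (k_r−k_d).
Here k_r−k_d = 0.9950 d⁻¹ and 1 − D₀(k_r−k_d)/(k_d L₀) = 1 − 3.04×0.9950/(0.335×32.5) = 0.7222, so
t_c = ln(3.970 × 0.7222) / 0.9950 = 1.053 / 0.9950 = 1.059 d.
D_c = (k_d/k_r) L₀ e^(−k_d t_c) = (0.335/1.33) × 32.5 × e^(−0.335×1.059) = 0.2519 × 32.5 × 0.7014 = 5.742 mg/L.
Minimum DO = C_s − D_c = 8.31 − 5.742 = 2.568 mg/L.

t_c ≈ 1.06 d; D_c ≈ 5.74 mg/L; min DO ≈ 2.57 mg/L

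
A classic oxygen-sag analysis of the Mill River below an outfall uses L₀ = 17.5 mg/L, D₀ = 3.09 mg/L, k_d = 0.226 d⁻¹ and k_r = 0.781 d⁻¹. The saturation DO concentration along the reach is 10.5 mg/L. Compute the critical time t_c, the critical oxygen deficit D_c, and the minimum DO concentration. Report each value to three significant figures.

t_c ≈ 1.21 d; D_c ≈ 3.85 mg/L; min DO ≈ 6.65 mg/L

t_c = [1/(k_r−k_d)] ln[(k_r/k_d)(1 − D₀(k_r−k_d)/(k_d L₀))]
= [1/(0.781−0.226)] ln[(0.781/0.226)(1 − 3.09×0.5550/(0.226×17.5))]
= (1/0.5550) ln[3.456 × 0.5664] = 1.802 × ln(1.957) = 1.802 × 0.6716 = 1.210 d.
L(t_c) = L₀ e^(−k_d t_c) = 17.5 × 0.7607 = 13.31 mg/L, and at the critical point k_r D_c = k_d L, so D_c = (0.226/0.781) × 13.31 = 3.852 mg/L.
Minimum DO = C_s − D_c = 10.5 − 3.852 = 6.648 mg/L.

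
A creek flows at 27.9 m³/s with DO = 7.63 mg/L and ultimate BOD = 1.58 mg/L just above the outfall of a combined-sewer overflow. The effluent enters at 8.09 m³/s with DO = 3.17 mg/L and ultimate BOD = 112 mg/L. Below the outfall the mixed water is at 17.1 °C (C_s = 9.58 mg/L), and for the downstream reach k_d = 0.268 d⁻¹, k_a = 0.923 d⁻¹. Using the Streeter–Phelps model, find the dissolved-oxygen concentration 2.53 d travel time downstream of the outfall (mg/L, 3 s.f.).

Mixed DO = (27.9×7.63 + 8.09×3.17)/(27.9+8.09) = 238.5/35.99 = 6.627 mg/L.
Mixed L₀ = (27.9×1.58 + 8.09×112)/(35.99) = 950.2/35.99 = 26.40 mg/L.
Initial deficit D₀ = C_s − DO₀ = 9.58 − 6.627 = 2.953 mg/L.
D(2.53) = [0.268×26.40/(0.923−0.268)](e^(−0.268×2.53) − e^(−0.923×2.53)) + 2.953 e^(−0.923×2.53)
= 10.80 × (0.5076 − 0.09679) + 2.953 × 0.09679 = 4.724 mg/L.
DO = 9.58 − 4.724 = 4.856 mg/L.

DO ≈ 4.86 mg/L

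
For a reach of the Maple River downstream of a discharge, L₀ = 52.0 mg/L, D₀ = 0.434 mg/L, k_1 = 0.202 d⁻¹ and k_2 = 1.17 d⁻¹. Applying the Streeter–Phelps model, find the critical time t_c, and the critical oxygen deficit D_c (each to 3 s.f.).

t_c ≈ 1.77 d; D_c ≈ 6.28 mg/L

With k_2/k_1 = 5.792 and 1 − D₀(k_2−k_1)/(k_1 L₀) = 0.9600,
t_c = ln(5.792 × 0.9600) / (1.17 − 0.202) = ln(5.560) / 0.9680 = 1.716/0.9680 = 1.772 d.
L(t_c) = L₀ e^(−k_1 t_c) = 52.0 × 0.6991 = 36.35 mg/L, and at the critical point k_2 D_c = k_1 L, so D_c = (0.202/1.17) × 36.35 = 6.276 mg/L.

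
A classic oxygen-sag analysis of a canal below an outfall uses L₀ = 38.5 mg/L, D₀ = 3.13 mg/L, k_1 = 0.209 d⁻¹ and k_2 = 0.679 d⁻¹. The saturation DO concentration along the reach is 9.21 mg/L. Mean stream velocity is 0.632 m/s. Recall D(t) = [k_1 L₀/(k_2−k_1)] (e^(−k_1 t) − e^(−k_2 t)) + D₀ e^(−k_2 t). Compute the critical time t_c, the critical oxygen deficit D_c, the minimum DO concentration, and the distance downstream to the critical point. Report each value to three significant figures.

With k_2/k_1 = 3.249 and 1 − D₀(k_2−k_1)/(k_1 L₀) = 0.8172,
t_c = ln(3.249 × 0.8172) / (0.679 − 0.209) = ln(2.655) / 0.4700 = 0.9764/0.4700 = 2.077 d.
L(t_c) = L₀ e^(−k_1 t_c) = 38.5 × 0.6478 = 24.94 mg/L, and at the critical point k_2 D_c = k_1 L, so D_c = (0.209/0.679) × 24.94 = 7.677 mg/L.
Minimum DO = C_s − D_c = 9.21 − 7.677 = 1.533 mg/L.
x_c = v t_c = 0.632 m/s × 2.077 d × 86400 s/d = 113400 m ≈ 113 km.

t_c ≈ 2.08 d; D_c ≈ 7.68 mg/L; min DO ≈ 1.53 mg/L; x_c ≈ 113 km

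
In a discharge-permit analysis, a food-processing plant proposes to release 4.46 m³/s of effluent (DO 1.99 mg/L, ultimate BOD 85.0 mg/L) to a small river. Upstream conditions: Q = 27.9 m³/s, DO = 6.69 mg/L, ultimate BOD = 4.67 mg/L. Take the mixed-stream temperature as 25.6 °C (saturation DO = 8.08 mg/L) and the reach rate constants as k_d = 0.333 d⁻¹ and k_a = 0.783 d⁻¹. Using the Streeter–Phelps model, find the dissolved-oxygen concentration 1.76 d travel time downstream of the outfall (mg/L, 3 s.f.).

Mixed DO = (27.9×6.69 + 4.46×1.99)/(27.9+4.46) = 195.5/32.36 = 6.042 mg/L.
Mixed L₀ = (27.9×4.67 + 4.46×85.0)/(32.36) = 509.4/32.36 = 15.74 mg/L.
Initial deficit D₀ = C_s − DO₀ = 8.08 − 6.042 = 2.038 mg/L.
D(1.76) = [0.333×15.74/(0.783−0.333)](e^(−0.333×1.76) − e^(−0.783×1.76)) + 2.038 e^(−0.783×1.76)
= 11.65 × (0.5565 − 0.2521) + 2.038 × 0.2521 = 4.060 mg/L.
DO = 8.08 − 4.060 = 4.020 mg/L.

DO ≈ 4.02 mg/L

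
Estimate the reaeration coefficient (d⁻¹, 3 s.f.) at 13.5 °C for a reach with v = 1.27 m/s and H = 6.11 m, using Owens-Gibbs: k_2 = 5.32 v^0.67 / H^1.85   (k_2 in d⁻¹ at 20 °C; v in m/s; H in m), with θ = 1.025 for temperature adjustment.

k_2 ≈ 0.187 d⁻¹

k_2(20) = 5.32 × 1.27^0.67 / 6.11^1.85 = 5.32 × 1.174 / 28.46 = 0.2194 d⁻¹.
k_2(13.5) = 0.2194 × 1.025^(13.5−20) = 0.2194 × 0.8517 = 0.1869 d⁻¹.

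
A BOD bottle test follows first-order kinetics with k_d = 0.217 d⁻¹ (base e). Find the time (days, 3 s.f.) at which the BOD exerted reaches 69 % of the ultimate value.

t ≈ 5.40 d

y/L₀ = 1 − e^(−k_d t) = 0.69 ⇒ e^(−k_d t) = 0.310
t = −ln(0.310) / 0.217 = 1.171 / 0.217 = 5.397 d.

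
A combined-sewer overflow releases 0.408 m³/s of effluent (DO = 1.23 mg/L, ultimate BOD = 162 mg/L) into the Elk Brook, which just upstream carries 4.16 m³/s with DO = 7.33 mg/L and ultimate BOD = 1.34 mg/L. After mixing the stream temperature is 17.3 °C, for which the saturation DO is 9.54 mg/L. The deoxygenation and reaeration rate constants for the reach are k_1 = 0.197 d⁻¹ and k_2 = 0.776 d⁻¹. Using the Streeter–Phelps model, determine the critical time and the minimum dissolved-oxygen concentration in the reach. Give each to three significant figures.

t_c ≈ 1.11 d; minimum DO ≈ 6.34 mg/L

Mixed DO = (4.16×7.33 + 0.408×1.23)/(4.16+0.408) = 30.99/4.568 = 6.785 mg/L.
Mixed L₀ = (4.16×1.34 + 0.408×162)/(4.568) = 71.67/4.568 = 15.69 mg/L.
Initial deficit D₀ = C_s − DO₀ = 9.54 − 6.785 = 2.755 mg/L.
t_c = (1/0.5790) ln[(0.776/0.197)(1 − 2.755×0.5790/(0.197×15.69))] = 1.727 × ln(1.906) = 1.114 d.
D_c = (0.197/0.776) × 15.69 × e^(−0.197×1.114) = 0.2539 × 15.69 × 0.8029 = 3.198 mg/L.
Minimum DO = 9.54 − 3.198 = 6.342 mg/L.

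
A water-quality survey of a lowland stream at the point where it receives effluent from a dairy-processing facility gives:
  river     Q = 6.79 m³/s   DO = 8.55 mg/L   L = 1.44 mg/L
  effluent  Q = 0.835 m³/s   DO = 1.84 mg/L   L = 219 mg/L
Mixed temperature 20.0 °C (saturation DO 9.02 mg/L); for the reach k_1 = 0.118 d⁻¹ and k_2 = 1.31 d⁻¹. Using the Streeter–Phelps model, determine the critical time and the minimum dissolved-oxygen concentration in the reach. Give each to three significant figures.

t_c ≈ 1.47 d; minimum DO ≈ 7.11 mg/L

Mixed DO = (6.79×8.55 + 0.835×1.84)/(6.79+0.835) = 59.59/7.625 = 7.815 mg/L.
Mixed L₀ = (6.79×1.44 + 0.835×219)/(7.625) = 192.6/7.625 = 25.26 mg/L.
Initial deficit D₀ = C_s − DO₀ = 9.02 − 7.815 = 1.205 mg/L.
t_c = (1/1.192) ln[(1.31/0.118)(1 − 1.205×1.192/(0.118×25.26))] = 0.8389 × ln(5.754) = 1.468 d.
D_c = (0.118/1.31) × 25.26 × e^(−0.118×1.468) = 0.09008 × 25.26 × 0.8409 = 1.914 mg/L.
Minimum DO = 9.02 − 1.914 = 7.106 mg/L.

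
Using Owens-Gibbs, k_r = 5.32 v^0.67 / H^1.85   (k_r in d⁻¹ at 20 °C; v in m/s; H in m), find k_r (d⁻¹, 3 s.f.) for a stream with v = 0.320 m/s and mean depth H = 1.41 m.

k_r = 5.32 × 0.320^0.67 / 1.41^1.85 = 5.32 × 0.4661 / 1.888 = 1.313 d⁻¹.

k_r ≈ 1.31 d⁻¹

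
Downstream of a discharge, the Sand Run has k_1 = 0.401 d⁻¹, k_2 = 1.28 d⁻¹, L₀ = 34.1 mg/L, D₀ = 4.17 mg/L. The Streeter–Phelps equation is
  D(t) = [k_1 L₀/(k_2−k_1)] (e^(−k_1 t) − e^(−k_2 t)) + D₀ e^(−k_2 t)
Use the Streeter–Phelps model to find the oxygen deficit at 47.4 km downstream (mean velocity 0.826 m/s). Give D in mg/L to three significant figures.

Travel time t = x/v = 47.4 km / (0.826 m/s) = 47400 m / 0.826 m/s = 57380 s = 0.6642 d.
k_1 L₀/(k_2−k_1) = 0.401×34.1/(1.28−0.401) = 13.67/0.8790 = 15.56 mg/L.
e^(−k_1 t) = e^(−0.401×0.6642) = 0.7662; e^(−k_2 t) = e^(−1.28×0.6642) = 0.4274.
D = 15.56 × (0.7662 − 0.4274) + 4.17 × 0.4274 = 5.271 + 1.782 = 7.053 mg/L.

D ≈ 7.05 mg/L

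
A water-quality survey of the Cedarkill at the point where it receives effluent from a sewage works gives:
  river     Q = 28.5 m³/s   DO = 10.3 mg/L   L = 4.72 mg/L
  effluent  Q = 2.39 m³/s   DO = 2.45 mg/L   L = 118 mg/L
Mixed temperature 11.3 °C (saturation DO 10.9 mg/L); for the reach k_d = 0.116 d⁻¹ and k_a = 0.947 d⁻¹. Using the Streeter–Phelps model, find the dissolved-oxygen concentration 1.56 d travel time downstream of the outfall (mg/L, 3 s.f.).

Mixed DO = (28.5×10.3 + 2.39×2.45)/(28.5+2.39) = 299.4/30.89 = 9.693 mg/L.
Mixed L₀ = (28.5×4.72 + 2.39×118)/(30.89) = 416.5/30.89 = 13.48 mg/L.
Initial deficit D₀ = C_s − DO₀ = 10.9 − 9.693 = 1.207 mg/L.
D(1.56) = [0.116×13.48/(0.947−0.116)](e^(−0.116×1.56) − e^(−0.947×1.56)) + 1.207 e^(−0.947×1.56)
= 1.882 × (0.8345 − 0.2282) + 1.207 × 0.2282 = 1.417 mg/L.
DO = 10.9 − 1.417 = 9.483 mg/L.

DO ≈ 9.48 mg/L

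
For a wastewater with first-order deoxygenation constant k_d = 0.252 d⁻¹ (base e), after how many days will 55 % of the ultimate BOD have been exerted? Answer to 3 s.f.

t ≈ 3.17 d

y/L₀ = 1 − e^(−k_d t) = 0.55 ⇒ e^(−k_d t) = 0.450
t = −ln(0.450) / 0.252 = 0.7985 / 0.252 = 3.169 d.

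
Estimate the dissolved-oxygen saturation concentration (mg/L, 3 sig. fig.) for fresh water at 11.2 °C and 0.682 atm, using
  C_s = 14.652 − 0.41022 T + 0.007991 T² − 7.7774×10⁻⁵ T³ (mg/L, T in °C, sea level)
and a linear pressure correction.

At sea level: C_s = 14.652 − 0.41022×11.2 + 0.007991×11.2² − 7.7774×10⁻⁵×11.2³ = 10.95 mg/L.
Pressure correction: C_s' = 10.95 × 0.682 = 7.468 mg/L.

C_s ≈ 7.47 mg/L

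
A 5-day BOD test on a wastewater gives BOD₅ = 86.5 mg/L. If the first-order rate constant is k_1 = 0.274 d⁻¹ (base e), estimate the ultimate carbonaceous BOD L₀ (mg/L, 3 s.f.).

BOD₅ = L₀(1 − e^(−5k_1)) ⇒ L₀ = BOD₅ / (1 − e^(−5×0.274))
= 86.5 / (1 − 0.2541) = 86.5 / 0.7459 = 116.0 mg/L.

L₀ ≈ 116 mg/L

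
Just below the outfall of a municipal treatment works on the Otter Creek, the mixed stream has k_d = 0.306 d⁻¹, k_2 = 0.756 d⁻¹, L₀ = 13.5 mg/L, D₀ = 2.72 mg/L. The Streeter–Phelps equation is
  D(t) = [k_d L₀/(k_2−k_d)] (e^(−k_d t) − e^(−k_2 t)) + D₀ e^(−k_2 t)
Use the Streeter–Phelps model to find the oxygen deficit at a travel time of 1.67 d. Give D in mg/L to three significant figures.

D ≈ 3.68 mg/L

k_d L₀/(k_2−k_d) = 0.306×13.5/(0.756−0.306) = 4.131/0.4500 = 9.180 mg/L.
e^(−k_d t) = e^(−0.306×1.670) = 0.5999; e^(−k_2 t) = e^(−0.756×1.670) = 0.2829.
D = 9.180 × (0.5999 − 0.2829) + 2.72 × 0.2829 = 2.910 + 0.7696 = 3.679 mg/L.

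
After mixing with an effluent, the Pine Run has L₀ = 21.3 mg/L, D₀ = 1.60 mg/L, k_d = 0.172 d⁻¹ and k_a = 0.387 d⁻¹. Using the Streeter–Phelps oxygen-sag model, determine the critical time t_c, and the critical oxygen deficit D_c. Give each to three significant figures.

t_c ≈ 3.31 d; D_c ≈ 5.35 mg/L

At the critical point dD/dt = 0, so k_d L₀ e^(−k_d t) = k_a D. Substituting D(t) from the Streeter–Phelps equation and solving for t gives
t_c = ln[(k_a/k_d)(1 − D₀(k_a−k_d)/(k_d L₀))] / (k_a−k_d).
Here k_a−k_d = 0.2150 d⁻¹ and 1 − D₀(k_a−k_d)/(k_d L₀) = 1 − 1.60×0.2150/(0.172×21.3) = 0.9061, so
t_c = ln(2.250 × 0.9061) / 0.2150 = 0.7123 / 0.2150 = 3.313 d.
L(t_c) = L₀ e^(−k_d t_c) = 21.3 × 0.5656 = 12.05 mg/L, and at the critical point k_a D_c = k_d L, so D_c = (0.172/0.387) × 12.05 = 5.354 mg/L.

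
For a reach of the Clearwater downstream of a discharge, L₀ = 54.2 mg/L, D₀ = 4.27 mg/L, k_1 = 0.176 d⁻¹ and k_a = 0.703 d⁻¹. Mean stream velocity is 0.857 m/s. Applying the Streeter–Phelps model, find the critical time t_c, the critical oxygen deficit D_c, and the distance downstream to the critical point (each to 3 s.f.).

With k_a/k_1 = 3.994 and 1 − D₀(k_a−k_1)/(k_1 L₀) = 0.7641,
t_c = ln(3.994 × 0.7641) / (0.703 − 0.176) = ln(3.052) / 0.5270 = 1.116/0.5270 = 2.117 d.
D_c = (k_1/k_a) L₀ e^(−k_1 t_c) = (0.176/0.703) × 54.2 × e^(−0.176×2.117) = 0.2504 × 54.2 × 0.6889 = 9.348 mg/L.
x_c = v t_c = 0.857 m/s × 2.117 d × 86400 s/d = 156800 m ≈ 157 km.

t_c ≈ 2.12 d; D_c ≈ 9.35 mg/L; x_c ≈ 157 km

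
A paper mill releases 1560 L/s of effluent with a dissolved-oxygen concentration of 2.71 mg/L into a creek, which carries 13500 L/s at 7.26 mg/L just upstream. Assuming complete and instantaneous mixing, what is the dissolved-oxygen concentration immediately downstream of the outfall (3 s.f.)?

Flow-weighted mixing: C = (Q_r C_r + Q_w C_w)/(Q_r + Q_w)
= (13500×7.26 + 1560×2.71)/(13500 + 1560) = 102200/15060 = 6.789 mg/L.

6.79 mg/L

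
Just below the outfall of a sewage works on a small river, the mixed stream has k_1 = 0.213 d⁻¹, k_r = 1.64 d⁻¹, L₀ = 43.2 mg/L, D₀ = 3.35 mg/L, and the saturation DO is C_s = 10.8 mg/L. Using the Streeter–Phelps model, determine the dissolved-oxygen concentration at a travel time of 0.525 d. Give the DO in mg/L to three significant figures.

k_1 L₀/(k_r−k_1) = 0.213×43.2/(1.64−0.213) = 9.202/1.427 = 6.448 mg/L.
e^(−k_1 t) = e^(−0.213×0.5250) = 0.8942; e^(−k_r t) = e^(−1.64×0.5250) = 0.4227.
D = 6.448 × (0.8942 − 0.4227) + 3.35 × 0.4227 = 3.040 + 1.416 = 4.456 mg/L.
DO = C_s − D = 10.8 − 4.456 = 6.344 mg/L.

DO ≈ 6.34 mg/L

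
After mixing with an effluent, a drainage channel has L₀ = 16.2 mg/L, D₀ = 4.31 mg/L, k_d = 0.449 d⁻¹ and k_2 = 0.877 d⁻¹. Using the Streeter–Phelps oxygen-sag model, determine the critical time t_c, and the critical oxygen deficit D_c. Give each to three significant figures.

t_c ≈ 0.881 d; D_c ≈ 5.58 mg/L

With k_2/k_d = 1.953 and 1 − D₀(k_2−k_d)/(k_d L₀) = 0.7464,
t_c = ln(1.953 × 0.7464) / (0.877 − 0.449) = ln(1.458) / 0.4280 = 0.3770/0.4280 = 0.8808 d.
D_c = (k_d/k_2) L₀ e^(−k_d t_c) = (0.449/0.877) × 16.2 × e^(−0.449×0.8808) = 0.5120 × 16.2 × 0.6734 = 5.585 mg/L.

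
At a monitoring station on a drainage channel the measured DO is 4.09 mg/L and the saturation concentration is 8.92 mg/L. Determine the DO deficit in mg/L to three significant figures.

D ≈ 4.83 mg/L

D = C_s − C = 8.92 − 4.09 = 4.83 mg/L.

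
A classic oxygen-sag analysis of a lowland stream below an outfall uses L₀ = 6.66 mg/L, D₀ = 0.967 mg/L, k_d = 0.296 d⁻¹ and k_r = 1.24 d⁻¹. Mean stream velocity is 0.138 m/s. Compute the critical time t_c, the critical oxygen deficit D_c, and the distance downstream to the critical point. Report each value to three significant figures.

With k_r/k_d = 4.189 and 1 − D₀(k_r−k_d)/(k_d L₀) = 0.5369,
t_c = ln(4.189 × 0.5369) / (1.24 − 0.296) = ln(2.249) / 0.9440 = 0.8106/0.9440 = 0.8587 d.
L(t_c) = L₀ e^(−k_d t_c) = 6.66 × 0.7755 = 5.165 mg/L, and at the critical point k_r D_c = k_d L, so D_c = (0.296/1.24) × 5.165 = 1.233 mg/L.
x_c = v t_c = 0.138 m/s × 0.8587 d × 86400 s/d = 10240 m ≈ 10.2 km.

t_c ≈ 0.859 d; D_c ≈ 1.23 mg/L; x_c ≈ 10.2 km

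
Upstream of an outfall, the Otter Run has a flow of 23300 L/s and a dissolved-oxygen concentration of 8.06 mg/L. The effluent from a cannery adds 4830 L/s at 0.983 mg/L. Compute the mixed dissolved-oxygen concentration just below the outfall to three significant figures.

6.84 mg/L

Flow-weighted mixing: C = (Q_r C_r + Q_w C_w)/(Q_r + Q_w)
= (23300×8.06 + 4830×0.983)/(23300 + 4830) = 192500/28130 = 6.845 mg/L.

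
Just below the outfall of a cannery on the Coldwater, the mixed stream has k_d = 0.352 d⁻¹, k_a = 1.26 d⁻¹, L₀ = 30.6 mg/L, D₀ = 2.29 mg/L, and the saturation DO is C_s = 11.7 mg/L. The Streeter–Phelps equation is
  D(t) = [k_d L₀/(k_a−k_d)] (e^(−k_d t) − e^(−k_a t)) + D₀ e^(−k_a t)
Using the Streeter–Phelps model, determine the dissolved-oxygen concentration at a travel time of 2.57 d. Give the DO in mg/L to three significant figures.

k_d L₀/(k_a−k_d) = 0.352×30.6/(1.26−0.352) = 10.77/0.9080 = 11.86 mg/L.
e^(−k_d t) = e^(−0.352×2.570) = 0.4047; e^(−k_a t) = e^(−1.26×2.570) = 0.03923.
D = 11.86 × (0.4047 − 0.03923) + 2.29 × 0.03923 = 4.335 + 0.08985 = 4.425 mg/L.
DO = C_s − D = 11.7 − 4.425 = 7.275 mg/L.

DO ≈ 7.27 mg/L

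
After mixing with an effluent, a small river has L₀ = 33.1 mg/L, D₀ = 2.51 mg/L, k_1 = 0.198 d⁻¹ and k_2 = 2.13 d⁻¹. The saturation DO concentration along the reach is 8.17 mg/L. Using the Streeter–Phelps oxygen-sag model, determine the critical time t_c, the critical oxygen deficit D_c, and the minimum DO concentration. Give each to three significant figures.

t_c ≈ 0.533 d; D_c ≈ 2.77 mg/L; min DO ≈ 5.40 mg/L

With k_2/k_1 = 10.76 and 1 − D₀(k_2−k_1)/(k_1 L₀) = 0.2601,
t_c = ln(10.76 × 0.2601) / (2.13 − 0.198) = ln(2.798) / 1.932 = 1.029/1.932 = 0.5325 d.
D_c = (k_1/k_2) L₀ e^(−k_1 t_c) = (0.198/2.13) × 33.1 × e^(−0.198×0.5325) = 0.09296 × 33.1 × 0.8999 = 2.769 mg/L.
Minimum DO = C_s − D_c = 8.17 − 2.769 = 5.401 mg/L.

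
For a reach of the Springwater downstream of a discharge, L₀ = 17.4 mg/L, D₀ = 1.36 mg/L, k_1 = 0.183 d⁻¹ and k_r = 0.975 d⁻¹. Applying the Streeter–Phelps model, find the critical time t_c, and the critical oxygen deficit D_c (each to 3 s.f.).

t_c ≈ 1.59 d; D_c ≈ 2.44 mg/L

With k_r/k_1 = 5.328 and 1 − D₀(k_r−k_1)/(k_1 L₀) = 0.6617,
t_c = ln(5.328 × 0.6617) / (0.975 − 0.183) = ln(3.526) / 0.7920 = 1.260/0.7920 = 1.591 d.
D_c = (k_1/k_r) L₀ e^(−k_1 t_c) = (0.183/0.975) × 17.4 × e^(−0.183×1.591) = 0.1877 × 17.4 × 0.7474 = 2.441 mg/L.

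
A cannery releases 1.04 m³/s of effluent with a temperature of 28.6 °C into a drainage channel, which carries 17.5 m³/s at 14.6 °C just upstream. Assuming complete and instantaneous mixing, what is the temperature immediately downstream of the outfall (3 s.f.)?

Flow-weighted mixing: C = (Q_r C_r + Q_w C_w)/(Q_r + Q_w)
= (17.5×14.6 + 1.04×28.6)/(17.5 + 1.04) = 285.2/18.54 = 15.39 °C.

15.4 °C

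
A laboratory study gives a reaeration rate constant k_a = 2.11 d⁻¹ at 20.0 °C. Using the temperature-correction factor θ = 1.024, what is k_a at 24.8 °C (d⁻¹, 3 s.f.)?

k_a(T₂) = k_a(T₁) · θ^(T₂−T₁) = 2.11 × 1.024^(24.8−20.0)
= 2.11 × 1.024^4.80 = 2.11 × 1.121 = 2.364 d⁻¹.

k_a ≈ 2.36 d⁻¹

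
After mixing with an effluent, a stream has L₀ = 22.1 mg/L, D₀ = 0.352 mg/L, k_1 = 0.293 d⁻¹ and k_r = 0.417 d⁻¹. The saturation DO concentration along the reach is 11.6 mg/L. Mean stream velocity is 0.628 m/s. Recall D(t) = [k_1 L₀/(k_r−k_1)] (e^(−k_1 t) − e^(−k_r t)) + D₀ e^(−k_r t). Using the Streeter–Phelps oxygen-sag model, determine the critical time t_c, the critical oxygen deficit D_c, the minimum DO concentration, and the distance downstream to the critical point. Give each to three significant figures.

At the critical point dD/dt = 0, so k_1 L₀ e^(−k_1 t) = k_r D. Substituting D(t) from the Streeter–Phelps equation and solving for t gives
t_c = ln[(k_r/k_1)(1 − D₀(k_r−k_1)/(k_1 L₀))] / (k_r−k_1).
Here k_r−k_1 = 0.1240 d⁻¹ and 1 − D₀(k_r−k_1)/(k_1 L₀) = 1 − 0.352×0.1240/(0.293×22.1) = 0.9933, so
t_c = ln(1.423 × 0.9933) / 0.1240 = 0.3462 / 0.1240 = 2.792 d.
D_c = (k_1/k_r) L₀ e^(−k_1 t_c) = (0.293/0.417) × 22.1 × e^(−0.293×2.792) = 0.7026 × 22.1 × 0.4413 = 6.853 mg/L.
Minimum DO = C_s − D_c = 11.6 − 6.853 = 4.747 mg/L.
x_c = v t_c = 0.628 m/s × 2.792 d × 86400 s/d = 151500 m ≈ 151 km.

t_c ≈ 2.79 d; D_c ≈ 6.85 mg/L; min DO ≈ 4.75 mg/L; x_c ≈ 151 km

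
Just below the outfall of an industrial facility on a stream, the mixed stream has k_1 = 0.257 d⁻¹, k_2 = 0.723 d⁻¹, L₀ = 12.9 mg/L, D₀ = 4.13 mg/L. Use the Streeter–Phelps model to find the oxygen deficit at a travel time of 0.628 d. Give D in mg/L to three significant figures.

k_1 L₀/(k_2−k_1) = 0.257×12.9/(0.723−0.257) = 3.315/0.4660 = 7.114 mg/L.
e^(−k_1 t) = e^(−0.257×0.6280) = 0.8510; e^(−k_2 t) = e^(−0.723×0.6280) = 0.6351.
D = 7.114 × (0.8510 − 0.6351) + 4.13 × 0.6351 = 1.536 + 2.623 = 4.159 mg/L.

D ≈ 4.16 mg/L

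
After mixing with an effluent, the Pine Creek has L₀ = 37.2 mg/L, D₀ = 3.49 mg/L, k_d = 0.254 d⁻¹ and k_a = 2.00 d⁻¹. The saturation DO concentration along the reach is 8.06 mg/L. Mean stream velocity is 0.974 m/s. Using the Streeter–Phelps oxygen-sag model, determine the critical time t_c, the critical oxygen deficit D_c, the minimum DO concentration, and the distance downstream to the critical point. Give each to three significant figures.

At the critical point dD/dt = 0, so k_d L₀ e^(−k_d t) = k_a D. Substituting D(t) from the Streeter–Phelps equation and solving for t gives
t_c = ln[(k_a/k_d)(1 − D₀(k_a−k_d)/(k_d L₀))] / (k_a−k_d).
Here k_a−k_d = 1.746 d⁻¹ and 1 − D₀(k_a−k_d)/(k_d L₀) = 1 − 3.49×1.746/(0.254×37.2) = 0.3551, so
t_c = ln(7.874 × 0.3551) / 1.746 = 1.028 / 1.746 = 0.5889 d.
L(t_c) = L₀ e^(−k_d t_c) = 37.2 × 0.8611 = 32.03 mg/L, and at the critical point k_a D_c = k_d L, so D_c = (0.254/2.00) × 32.03 = 4.068 mg/L.
Minimum DO = C_s − D_c = 8.06 − 4.068 = 3.992 mg/L.
x_c = v t_c = 0.974 m/s × 0.5889 d × 86400 s/d = 49560 m ≈ 49.6 km.

t_c ≈ 0.589 d; D_c ≈ 4.07 mg/L; min DO ≈ 3.99 mg/L; x_c ≈ 49.6 km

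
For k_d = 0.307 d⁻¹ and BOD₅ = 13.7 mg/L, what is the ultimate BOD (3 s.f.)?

BOD₅ = L₀(1 − e^(−5k_d)) ⇒ L₀ = BOD₅ / (1 − e^(−5×0.307))
= 13.7 / (1 − 0.2155) = 13.7 / 0.7845 = 17.46 mg/L.

L₀ ≈ 17.5 mg/L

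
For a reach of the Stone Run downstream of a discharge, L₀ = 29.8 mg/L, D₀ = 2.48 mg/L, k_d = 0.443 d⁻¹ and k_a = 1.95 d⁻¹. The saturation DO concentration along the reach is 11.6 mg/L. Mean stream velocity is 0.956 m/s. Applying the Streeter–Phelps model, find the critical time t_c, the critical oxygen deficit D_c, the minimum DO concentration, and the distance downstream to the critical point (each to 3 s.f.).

t_c = [1/(k_a−k_d)] ln[(k_a/k_d)(1 − D₀(k_a−k_d)/(k_d L₀))]
= [1/(1.95−0.443)] ln[(1.95/0.443)(1 − 2.48×1.507/(0.443×29.8))]
= (1/1.507) ln[4.402 × 0.7169] = 0.6636 × ln(3.156) = 0.6636 × 1.149 = 0.7626 d.
D_c = (k_d/k_a) L₀ e^(−k_d t_c) = (0.443/1.95) × 29.8 × e^(−0.443×0.7626) = 0.2272 × 29.8 × 0.7133 = 4.829 mg/L.
Minimum DO = C_s − D_c = 11.6 − 4.829 = 6.771 mg/L.
x_c = v t_c = 0.956 m/s × 0.7626 d × 86400 s/d = 62990 m ≈ 63.0 km.

t_c ≈ 0.763 d; D_c ≈ 4.83 mg/L; min DO ≈ 6.77 mg/L; x_c ≈ 63.0 km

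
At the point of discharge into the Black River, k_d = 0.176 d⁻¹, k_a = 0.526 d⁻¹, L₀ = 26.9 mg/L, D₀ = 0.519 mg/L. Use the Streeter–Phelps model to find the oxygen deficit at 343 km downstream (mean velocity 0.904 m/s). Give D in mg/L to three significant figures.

Travel time t = x/v = 343 km / (0.904 m/s) = 343000 m / 0.904 m/s = 379400 s = 4.391 d.
k_d L₀/(k_a−k_d) = 0.176×26.9/(0.526−0.176) = 4.734/0.3500 = 13.53 mg/L.
e^(−k_d t) = e^(−0.176×4.391) = 0.4617; e^(−k_a t) = e^(−0.526×4.391) = 0.09927.
D = 13.53 × (0.4617 − 0.09927) + 0.519 × 0.09927 = 4.902 + 0.05152 = 4.954 mg/L.

D ≈ 4.95 mg/L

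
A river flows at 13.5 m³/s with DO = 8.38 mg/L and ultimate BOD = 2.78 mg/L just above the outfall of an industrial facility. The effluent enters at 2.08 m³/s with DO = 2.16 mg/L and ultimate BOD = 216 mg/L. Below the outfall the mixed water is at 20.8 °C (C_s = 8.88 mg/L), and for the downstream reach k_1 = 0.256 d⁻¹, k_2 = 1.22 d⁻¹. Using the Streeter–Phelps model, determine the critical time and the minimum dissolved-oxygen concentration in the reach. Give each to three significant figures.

t_c ≈ 1.44 d; minimum DO ≈ 4.34 mg/L

Mixed DO = (13.5×8.38 + 2.08×2.16)/(13.5+2.08) = 117.6/15.58 = 7.550 mg/L.
Mixed L₀ = (13.5×2.78 + 2.08×216)/(15.58) = 486.8/15.58 = 31.25 mg/L.
Initial deficit D₀ = C_s − DO₀ = 8.88 − 7.550 = 1.330 mg/L.
t_c = (1/0.9640) ln[(1.22/0.256)(1 − 1.330×0.9640/(0.256×31.25))] = 1.037 × ln(4.002) = 1.438 d.
D_c = (0.256/1.22) × 31.25 × e^(−0.256×1.438) = 0.2098 × 31.25 × 0.6919 = 4.537 mg/L.
Minimum DO = 8.88 − 4.537 = 4.343 mg/L.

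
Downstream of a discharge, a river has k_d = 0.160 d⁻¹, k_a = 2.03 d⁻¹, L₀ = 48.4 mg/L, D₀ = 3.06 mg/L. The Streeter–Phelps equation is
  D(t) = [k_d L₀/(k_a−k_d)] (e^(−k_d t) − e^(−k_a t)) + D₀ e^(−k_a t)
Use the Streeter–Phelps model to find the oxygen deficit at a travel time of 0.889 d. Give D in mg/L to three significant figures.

k_d L₀/(k_a−k_d) = 0.160×48.4/(2.03−0.160) = 7.744/1.870 = 4.141 mg/L.
e^(−k_d t) = e^(−0.160×0.8890) = 0.8674; e^(−k_a t) = e^(−2.03×0.8890) = 0.1645.
D = 4.141 × (0.8674 − 0.1645) + 3.06 × 0.1645 = 2.911 + 0.5035 = 3.414 mg/L.

D ≈ 3.41 mg/L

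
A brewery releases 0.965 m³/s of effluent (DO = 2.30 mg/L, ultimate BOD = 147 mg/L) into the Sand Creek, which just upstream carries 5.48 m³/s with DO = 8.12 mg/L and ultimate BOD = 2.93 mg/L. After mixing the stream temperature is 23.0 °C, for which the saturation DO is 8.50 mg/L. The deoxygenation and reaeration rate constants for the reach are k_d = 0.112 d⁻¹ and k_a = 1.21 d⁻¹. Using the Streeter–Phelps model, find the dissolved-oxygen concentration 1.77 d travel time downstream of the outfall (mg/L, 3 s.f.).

DO ≈ 6.60 mg/L

Mixed DO = (5.48×8.12 + 0.965×2.30)/(5.48+0.965) = 46.72/6.445 = 7.249 mg/L.
Mixed L₀ = (5.48×2.93 + 0.965×147)/(6.445) = 157.9/6.445 = 24.50 mg/L.
Initial deficit D₀ = C_s − DO₀ = 8.50 − 7.249 = 1.251 mg/L.
D(1.77) = [0.112×24.50/(1.21−0.112)](e^(−0.112×1.77) − e^(−1.21×1.77)) + 1.251 e^(−1.21×1.77)
= 2.499 × (0.8202 − 0.1175) + 1.251 × 0.1175 = 1.903 mg/L.
DO = 8.50 − 1.903 = 6.597 mg/L.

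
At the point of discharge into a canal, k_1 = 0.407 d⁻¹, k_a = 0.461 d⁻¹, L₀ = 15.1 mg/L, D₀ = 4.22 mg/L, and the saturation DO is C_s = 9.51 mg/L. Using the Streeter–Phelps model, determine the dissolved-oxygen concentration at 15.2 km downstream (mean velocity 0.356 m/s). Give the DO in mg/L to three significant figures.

Travel time t = x/v = 15.2 km / (0.356 m/s) = 15200 m / 0.356 m/s = 42700 s = 0.4942 d.
k_1 L₀/(k_a−k_1) = 0.407×15.1/(0.461−0.407) = 6.146/0.05400 = 113.8 mg/L.
e^(−k_1 t) = e^(−0.407×0.4942) = 0.8178; e^(−k_a t) = e^(−0.461×0.4942) = 0.7963.
D = 113.8 × (0.8178 − 0.7963) + 4.22 × 0.7963 = 2.451 + 3.360 = 5.811 mg/L.
DO = C_s − D = 9.51 − 5.811 = 3.699 mg/L.

DO ≈ 3.70 mg/L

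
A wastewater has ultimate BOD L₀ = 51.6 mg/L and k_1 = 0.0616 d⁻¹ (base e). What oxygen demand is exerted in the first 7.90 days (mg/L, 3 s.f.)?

y ≈ 19.9 mg/L

y_t = L₀(1 − e^(−k_1 t)) = 51.6 × (1 − e^(−0.0616×7.90))
= 51.6 × (1 − 0.6147) = 51.6 × 0.3853 = 19.88 mg/L.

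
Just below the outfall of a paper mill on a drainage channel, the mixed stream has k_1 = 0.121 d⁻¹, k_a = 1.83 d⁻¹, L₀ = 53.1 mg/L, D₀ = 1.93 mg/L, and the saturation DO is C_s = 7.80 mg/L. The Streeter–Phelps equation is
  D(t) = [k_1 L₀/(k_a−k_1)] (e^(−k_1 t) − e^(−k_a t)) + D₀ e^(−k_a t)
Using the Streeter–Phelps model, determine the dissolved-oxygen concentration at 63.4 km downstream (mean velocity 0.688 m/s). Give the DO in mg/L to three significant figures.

Travel time t = x/v = 63.4 km / (0.688 m/s) = 63400 m / 0.688 m/s = 92150 s = 1.067 d.
k_1 L₀/(k_a−k_1) = 0.121×53.1/(1.83−0.121) = 6.425/1.709 = 3.760 mg/L.
e^(−k_1 t) = e^(−0.121×1.067) = 0.8789; e^(−k_a t) = e^(−1.83×1.067) = 0.1420.
D = 3.760 × (0.8789 − 0.1420) + 1.93 × 0.1420 = 2.770 + 0.2741 = 3.045 mg/L.
DO = C_s − D = 7.80 − 3.045 = 4.755 mg/L.

DO ≈ 4.76 mg/L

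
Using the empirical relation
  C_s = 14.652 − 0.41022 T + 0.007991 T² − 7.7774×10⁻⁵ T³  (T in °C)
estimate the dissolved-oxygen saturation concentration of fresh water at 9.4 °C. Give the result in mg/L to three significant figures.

C_s ≈ 11.4 mg/L

C_s = 14.652 − 0.41022×9.4 + 0.007991×9.4² − 7.7774×10⁻⁵×9.4³ = 11.44 mg/L.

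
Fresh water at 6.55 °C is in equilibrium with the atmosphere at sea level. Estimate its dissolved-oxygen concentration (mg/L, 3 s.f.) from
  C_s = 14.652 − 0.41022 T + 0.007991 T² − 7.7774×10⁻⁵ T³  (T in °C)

C_s = 14.652 − 0.41022×6.55 + 0.007991×6.55² − 7.7774×10⁻⁵×6.55³ = 12.29 mg/L.

C_s ≈ 12.3 mg/L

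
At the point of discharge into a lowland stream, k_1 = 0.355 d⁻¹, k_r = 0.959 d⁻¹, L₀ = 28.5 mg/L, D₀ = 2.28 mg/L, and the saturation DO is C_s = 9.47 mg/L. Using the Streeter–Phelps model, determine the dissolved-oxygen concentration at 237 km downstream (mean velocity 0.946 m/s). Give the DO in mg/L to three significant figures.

Travel time t = x/v = 237 km / (0.946 m/s) = 237000 m / 0.946 m/s = 250500 s = 2.900 d.
k_1 L₀/(k_r−k_1) = 0.355×28.5/(0.959−0.355) = 10.12/0.6040 = 16.75 mg/L.
e^(−k_1 t) = e^(−0.355×2.900) = 0.3572; e^(−k_r t) = e^(−0.959×2.900) = 0.06199.
D = 16.75 × (0.3572 − 0.06199) + 2.28 × 0.06199 = 4.946 + 0.1413 = 5.087 mg/L.
DO = C_s − D = 9.47 − 5.087 = 4.383 mg/L.

DO ≈ 4.38 mg/L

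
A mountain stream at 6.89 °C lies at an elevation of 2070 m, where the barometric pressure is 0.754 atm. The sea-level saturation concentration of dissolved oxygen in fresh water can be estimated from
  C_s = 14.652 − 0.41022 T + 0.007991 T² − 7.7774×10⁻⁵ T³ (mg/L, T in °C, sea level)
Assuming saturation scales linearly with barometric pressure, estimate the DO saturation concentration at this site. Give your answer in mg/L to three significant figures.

C_s ≈ 9.18 mg/L

At sea level: C_s = 14.652 − 0.41022×6.89 + 0.007991×6.89² − 7.7774×10⁻⁵×6.89³ = 12.18 mg/L.
Pressure correction: C_s' = 12.18 × 0.754 = 9.183 mg/L.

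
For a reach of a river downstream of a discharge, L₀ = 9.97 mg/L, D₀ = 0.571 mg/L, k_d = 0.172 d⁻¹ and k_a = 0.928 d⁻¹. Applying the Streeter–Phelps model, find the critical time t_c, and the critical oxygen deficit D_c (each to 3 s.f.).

t_c ≈ 1.85 d; D_c ≈ 1.35 mg/L

With k_a/k_d = 5.395 and 1 − D₀(k_a−k_d)/(k_d L₀) = 0.7483,
t_c = ln(5.395 × 0.7483) / (0.928 − 0.172) = ln(4.037) / 0.7560 = 1.396/0.7560 = 1.846 d.
L(t_c) = L₀ e^(−k_d t_c) = 9.97 × 0.7280 = 7.258 mg/L, and at the critical point k_a D_c = k_d L, so D_c = (0.172/0.928) × 7.258 = 1.345 mg/L.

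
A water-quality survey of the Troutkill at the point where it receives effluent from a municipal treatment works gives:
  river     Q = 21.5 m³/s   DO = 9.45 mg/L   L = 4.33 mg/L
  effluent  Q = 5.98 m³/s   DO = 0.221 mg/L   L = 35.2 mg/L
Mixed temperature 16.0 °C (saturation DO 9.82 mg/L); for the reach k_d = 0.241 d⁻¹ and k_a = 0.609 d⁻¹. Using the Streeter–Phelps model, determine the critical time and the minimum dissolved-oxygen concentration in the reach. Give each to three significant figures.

Mixed DO = (21.5×9.45 + 5.98×0.221)/(21.5+5.98) = 204.5/27.48 = 7.442 mg/L.
Mixed L₀ = (21.5×4.33 + 5.98×35.2)/(27.48) = 303.6/27.48 = 11.05 mg/L.
Initial deficit D₀ = C_s − DO₀ = 9.82 − 7.442 = 2.378 mg/L.
t_c = (1/0.3680) ln[(0.609/0.241)(1 − 2.378×0.3680/(0.241×11.05))] = 2.717 × ln(1.696) = 1.436 d.
D_c = (0.241/0.609) × 11.05 × e^(−0.241×1.436) = 0.3957 × 11.05 × 0.7075 = 3.093 mg/L.
Minimum DO = 9.82 − 3.093 = 6.727 mg/L.

t_c ≈ 1.44 d; minimum DO ≈ 6.73 mg/L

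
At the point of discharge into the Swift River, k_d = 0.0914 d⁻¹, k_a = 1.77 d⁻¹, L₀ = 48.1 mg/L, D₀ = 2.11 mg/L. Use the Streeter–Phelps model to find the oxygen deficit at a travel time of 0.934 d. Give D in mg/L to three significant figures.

D ≈ 2.31 mg/L

k_d L₀/(k_a−k_d) = 0.0914×48.1/(1.77−0.0914) = 4.396/1.679 = 2.619 mg/L.
e^(−k_d t) = e^(−0.0914×0.9340) = 0.9182; e^(−k_a t) = e^(−1.77×0.9340) = 0.1914.
D = 2.619 × (0.9182 − 0.1914) + 2.11 × 0.1914 = 1.903 + 0.4039 = 2.307 mg/L.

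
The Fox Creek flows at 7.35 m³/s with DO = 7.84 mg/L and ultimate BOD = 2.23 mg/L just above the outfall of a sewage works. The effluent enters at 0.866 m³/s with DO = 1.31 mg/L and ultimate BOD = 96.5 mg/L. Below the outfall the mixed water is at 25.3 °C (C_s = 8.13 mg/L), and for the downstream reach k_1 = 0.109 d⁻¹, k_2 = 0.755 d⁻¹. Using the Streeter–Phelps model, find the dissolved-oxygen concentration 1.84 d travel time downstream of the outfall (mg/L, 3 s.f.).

Mixed DO = (7.35×7.84 + 0.866×1.31)/(7.35+0.866) = 58.76/8.216 = 7.152 mg/L.
Mixed L₀ = (7.35×2.23 + 0.866×96.5)/(8.216) = 99.96/8.216 = 12.17 mg/L.
Initial deficit D₀ = C_s − DO₀ = 8.13 − 7.152 = 0.9783 mg/L.
D(1.84) = [0.109×12.17/(0.755−0.109)](e^(−0.109×1.84) − e^(−0.755×1.84)) + 0.9783 e^(−0.755×1.84)
= 2.053 × (0.8183 − 0.2493) + 0.9783 × 0.2493 = 1.412 mg/L.
DO = 8.13 − 1.412 = 6.718 mg/L.

DO ≈ 6.72 mg/L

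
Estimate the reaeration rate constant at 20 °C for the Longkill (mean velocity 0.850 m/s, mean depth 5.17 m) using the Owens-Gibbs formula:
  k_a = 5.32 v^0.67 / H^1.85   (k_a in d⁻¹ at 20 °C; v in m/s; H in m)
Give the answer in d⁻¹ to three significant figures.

k_a = 5.32 × 0.850^0.67 / 5.17^1.85 = 5.32 × 0.8968 / 20.89 = 0.2284 d⁻¹.

k_a ≈ 0.228 d⁻¹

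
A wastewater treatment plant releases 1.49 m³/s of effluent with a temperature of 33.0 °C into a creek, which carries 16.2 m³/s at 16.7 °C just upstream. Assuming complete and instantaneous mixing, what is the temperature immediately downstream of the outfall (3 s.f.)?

18.1 °C

Flow-weighted mixing: C = (Q_r C_r + Q_w C_w)/(Q_r + Q_w)
= (16.2×16.7 + 1.49×33.0)/(16.2 + 1.49) = 319.7/17.69 = 18.07 °C.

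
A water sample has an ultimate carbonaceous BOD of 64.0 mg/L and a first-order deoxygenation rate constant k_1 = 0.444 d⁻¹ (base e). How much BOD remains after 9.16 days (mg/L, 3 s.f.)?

L ≈ 1.10 mg/L

L_t = L₀ e^(−k_1 t) = 64.0 × e^(−0.444×9.16) = 64.0 × 0.01713 = 1.096 mg/L.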